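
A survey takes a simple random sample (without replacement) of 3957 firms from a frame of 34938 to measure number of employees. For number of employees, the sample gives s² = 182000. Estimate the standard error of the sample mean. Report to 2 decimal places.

Under SRS without replacement, Var(ȳ) = (1 − f)·s²/n with f = n/N = 3957/34938 = 0.11325777.
Var(ȳ) = (1 − 0.11325777)·182000/3957 = 0.88674223·45.99444 = 40.785212.
SE(ȳ) = √(40.785212) = 6.39.

6.39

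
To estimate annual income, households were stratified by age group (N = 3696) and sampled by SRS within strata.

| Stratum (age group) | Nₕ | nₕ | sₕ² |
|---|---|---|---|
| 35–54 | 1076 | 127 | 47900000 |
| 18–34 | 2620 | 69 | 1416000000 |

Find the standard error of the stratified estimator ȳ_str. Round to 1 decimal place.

3173.1

Var(ȳ_str) = Σₕ Wₕ²(1 − fₕ)sₕ²/nₕ with Wₕ = Nₕ/N, N = 3696.
35–54: Wₕ = 0.29112554; term = 0.29112554²·(1 − 0.11802974)·47900000/127 = 28193.328.
18–34: Wₕ = 0.70887446; term = 0.70887446²·(1 − 0.02633588)·1416000000/69 = 1.0040654 × 10^7.
Sum = 1.0068847 × 10^7.
SE = √(1.0068847 × 10^7) = 3173.1.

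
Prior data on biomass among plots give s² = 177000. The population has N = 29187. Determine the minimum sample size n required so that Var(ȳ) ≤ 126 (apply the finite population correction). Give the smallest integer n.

1341

Without fpc, n₀ = s²/D = 177000/126 = 1404.7619.
With fpc, (1 − n/N)·s²/n ≤ D requires n ≥ n₀/(1 + n₀/N) = 1404.7619/(1 + 1404.7619/29187) = 1340.2558.
Rounding up, n = 1341.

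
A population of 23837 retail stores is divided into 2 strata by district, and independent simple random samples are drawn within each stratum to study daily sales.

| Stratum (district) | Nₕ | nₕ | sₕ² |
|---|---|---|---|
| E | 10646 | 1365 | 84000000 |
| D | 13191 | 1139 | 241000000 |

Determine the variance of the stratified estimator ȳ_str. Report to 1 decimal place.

69901.7

Var(ȳ_str) = Σₕ Wₕ²(1 − fₕ)sₕ²/nₕ with Wₕ = Nₕ/N, N = 23837.
E: Wₕ = 0.44661660; term = 0.44661660²·(1 − 0.12821717)·84000000/1365 = 10701.008.
D: Wₕ = 0.55338340; term = 0.55338340²·(1 − 0.08634675)·241000000/1139 = 59200.717.
Sum = 69901.725.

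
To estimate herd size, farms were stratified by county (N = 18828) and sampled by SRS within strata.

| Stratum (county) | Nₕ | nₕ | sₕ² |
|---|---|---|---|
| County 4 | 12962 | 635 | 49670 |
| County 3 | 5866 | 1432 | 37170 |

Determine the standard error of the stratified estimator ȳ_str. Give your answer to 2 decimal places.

6.10

Var(ȳ_str) = Σₕ Wₕ²(1 − fₕ)sₕ²/nₕ with Wₕ = Nₕ/N, N = 18828.
County 4: Wₕ = 0.68844274; term = 0.68844274²·(1 − 0.04898935)·49670/635 = 35.256684.
County 3: Wₕ = 0.31155726; term = 0.31155726²·(1 − 0.24411865)·37170/1432 = 1.9044909.
Sum = 37.161175.
SE = √(37.161175) = 6.10.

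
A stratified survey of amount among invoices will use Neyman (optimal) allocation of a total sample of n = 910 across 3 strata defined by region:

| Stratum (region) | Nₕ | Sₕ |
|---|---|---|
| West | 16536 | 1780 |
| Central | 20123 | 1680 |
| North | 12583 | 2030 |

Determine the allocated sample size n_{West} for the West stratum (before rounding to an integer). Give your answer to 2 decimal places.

301.69

Neyman allocation: nₕ = n·NₕSₕ / Σⱼ NⱼSⱼ.
Σ NⱼSⱼ = 16536·1780 + 20123·1680 + 12583·2030 = 8.878421 × 10^7.
n_{West} = 910·16536·1780 / (8.878421 × 10^7) = 301.69.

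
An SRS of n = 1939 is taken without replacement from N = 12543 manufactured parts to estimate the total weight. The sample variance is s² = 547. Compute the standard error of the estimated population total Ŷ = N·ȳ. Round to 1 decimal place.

6125.5

Var(Ŷ) = N²·Var(ȳ) = N²·(1 − n/N)·s²/n.
f = 1939/12543 = 0.15458822; Var(ȳ) = 0.84541178·547/1939 = 0.2384942.
Var(Ŷ) = 12543² · 0.2384942 = 3.7521541 × 10^7.
SE(Ŷ) = √(3.7521541 × 10^7) = 6125.5.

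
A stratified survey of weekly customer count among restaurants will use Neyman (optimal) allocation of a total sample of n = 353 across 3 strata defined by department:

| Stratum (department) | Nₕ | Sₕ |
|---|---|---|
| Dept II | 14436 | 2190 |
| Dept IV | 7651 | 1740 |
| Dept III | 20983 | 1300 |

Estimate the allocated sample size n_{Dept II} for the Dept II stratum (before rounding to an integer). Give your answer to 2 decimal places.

154.56

Neyman allocation: nₕ = n·NₕSₕ / Σⱼ NⱼSⱼ.
Σ NⱼSⱼ = 14436·2190 + 7651·1740 + 20983·1300 = 7.220548 × 10^7.
n_{Dept II} = 353·14436·2190 / (7.220548 × 10^7) = 154.56.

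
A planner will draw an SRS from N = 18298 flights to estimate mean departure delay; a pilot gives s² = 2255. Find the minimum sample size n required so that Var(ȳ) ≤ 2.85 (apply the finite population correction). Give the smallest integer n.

759

Without fpc, n₀ = s²/D = 2255/2.85 = 791.2281.
With fpc, (1 − n/N)·s²/n ≤ D requires n ≥ n₀/(1 + n₀/N) = 791.2281/(1 + 791.2281/18298) = 758.4325.
Rounding up, n = 759.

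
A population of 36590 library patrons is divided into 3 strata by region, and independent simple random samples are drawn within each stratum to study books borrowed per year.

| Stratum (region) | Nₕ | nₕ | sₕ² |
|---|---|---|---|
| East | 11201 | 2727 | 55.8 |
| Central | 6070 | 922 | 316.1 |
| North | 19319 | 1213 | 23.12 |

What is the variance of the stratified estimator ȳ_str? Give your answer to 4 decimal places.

0.0144

Var(ȳ_str) = Σₕ Wₕ²(1 − fₕ)sₕ²/nₕ with Wₕ = Nₕ/N, N = 36590.
East: Wₕ = 0.30612189; term = 0.30612189²·(1 − 0.24346041)·55.8/2727 = 0.0014506729.
Central: Wₕ = 0.16589232; term = 0.16589232²·(1 − 0.15189456)·316.1/922 = 0.0080019528.
North: Wₕ = 0.52798579; term = 0.52798579²·(1 − 0.06278793)·23.12/1213 = 0.004979771.
Sum = 0.014432397.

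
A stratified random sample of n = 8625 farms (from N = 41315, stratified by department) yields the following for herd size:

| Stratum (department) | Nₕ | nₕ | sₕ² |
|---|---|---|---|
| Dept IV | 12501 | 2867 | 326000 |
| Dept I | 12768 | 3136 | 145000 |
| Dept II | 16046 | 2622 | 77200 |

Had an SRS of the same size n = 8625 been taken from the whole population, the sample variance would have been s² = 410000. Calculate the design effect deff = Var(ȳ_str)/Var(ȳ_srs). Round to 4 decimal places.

0.4007

Var(ȳ_str) = Σ Wₕ²(1−fₕ)sₕ²/nₕ with Wₕ = Nₕ/41315:
  Dept IV: (12501/41315)²·(1−2867/12501)·326000/2867 = 8.0227968
  Dept I: (12768/41315)²·(1−3136/12768)·145000/3136 = 3.3313156
  Dept II: (16046/41315)²·(1−2622/16046)·77200/2622 = 3.7155048
  → Var(ȳ_str) = 15.069617.
Var(ȳ_srs) = (1 − 8625/41315)·410000/8625 = 37.612475.
deff = 15.069617 / 37.612475 = 0.4007.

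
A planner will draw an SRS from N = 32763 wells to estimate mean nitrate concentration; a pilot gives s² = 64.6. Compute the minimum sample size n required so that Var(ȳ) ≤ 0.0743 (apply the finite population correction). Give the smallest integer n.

Without fpc, n₀ = s²/D = 64.6/0.0743 = 869.4482.
With fpc, (1 − n/N)·s²/n ≤ D requires n ≥ n₀/(1 + n₀/N) = 869.4482/(1 + 869.4482/32763) = 846.9717.
Rounding up, n = 847.

847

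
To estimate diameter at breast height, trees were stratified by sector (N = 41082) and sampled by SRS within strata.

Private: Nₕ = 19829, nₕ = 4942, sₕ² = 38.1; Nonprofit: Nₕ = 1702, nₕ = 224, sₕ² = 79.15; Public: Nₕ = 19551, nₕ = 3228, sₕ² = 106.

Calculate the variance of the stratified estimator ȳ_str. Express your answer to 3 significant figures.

0.00808

Var(ȳ_str) = Σₕ Wₕ²(1 − fₕ)sₕ²/nₕ with Wₕ = Nₕ/N, N = 41082.
Private: Wₕ = 0.48266881; term = 0.48266881²·(1 − 0.24923092)·38.1/4942 = 0.0013484259.
Nonprofit: Wₕ = 0.04142934; term = 0.04142934²·(1 − 0.13160987)·79.15/224 = 5.2666412 × 10^-4.
Public: Wₕ = 0.47590185; term = 0.47590185²·(1 − 0.16510664)·106/3228 = 0.0062092356.
Sum = 0.0080843256.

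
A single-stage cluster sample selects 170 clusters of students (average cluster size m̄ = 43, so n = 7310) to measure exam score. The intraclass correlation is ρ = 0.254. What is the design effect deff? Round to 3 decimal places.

deff = 1 + (43 − 1)·0.254 = 1 + 10.668 = 11.668.

11.668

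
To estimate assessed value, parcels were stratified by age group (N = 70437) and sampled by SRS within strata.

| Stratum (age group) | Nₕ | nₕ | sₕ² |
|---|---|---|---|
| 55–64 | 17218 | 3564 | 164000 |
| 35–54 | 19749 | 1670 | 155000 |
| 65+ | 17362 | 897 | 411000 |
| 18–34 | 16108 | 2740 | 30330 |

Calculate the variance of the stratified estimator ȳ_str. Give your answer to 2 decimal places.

Var(ȳ_str) = Σₕ Wₕ²(1 − fₕ)sₕ²/nₕ with Wₕ = Nₕ/N, N = 70437.
55–64: Wₕ = 0.24444539; term = 0.24444539²·(1 − 0.20699268)·164000/3564 = 2.1804546.
35–54: Wₕ = 0.28037821; term = 0.28037821²·(1 − 0.08456124)·155000/1670 = 6.6793321.
65+: Wₕ = 0.24648977; term = 0.24648977²·(1 − 0.05166455)·411000/897 = 26.400318.
18–34: Wₕ = 0.22868663; term = 0.22868663²·(1 − 0.17010181)·30330/2740 = 0.48042788.
Sum = 35.740533.

35.74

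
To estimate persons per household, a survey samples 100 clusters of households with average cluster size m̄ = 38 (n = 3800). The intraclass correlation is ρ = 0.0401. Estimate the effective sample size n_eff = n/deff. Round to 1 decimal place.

deff = 1 + (38 − 1)·0.0401 = 1 + 1.4837 = 2.4837.
n_eff = 3800 / 2.4837 = 1530.0.

1530.0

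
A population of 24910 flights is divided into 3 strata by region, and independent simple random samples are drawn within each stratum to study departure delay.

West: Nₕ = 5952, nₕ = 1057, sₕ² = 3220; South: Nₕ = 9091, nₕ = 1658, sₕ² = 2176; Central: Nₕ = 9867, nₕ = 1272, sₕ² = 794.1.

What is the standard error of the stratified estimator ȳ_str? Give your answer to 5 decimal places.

0.60933

Var(ȳ_str) = Σₕ Wₕ²(1 − fₕ)sₕ²/nₕ with Wₕ = Nₕ/N, N = 24910.
West: Wₕ = 0.23894018; term = 0.23894018²·(1 − 0.17758737)·3220/1057 = 0.14303722.
South: Wₕ = 0.36495383; term = 0.36495383²·(1 − 0.18237818)·2176/1658 = 0.14292319.
Central: Wₕ = 0.39610598; term = 0.39610598²·(1 − 0.12891456)·794.1/1272 = 0.085324085.
Sum = 0.3712845.
SE = √(0.3712845) = 0.60933.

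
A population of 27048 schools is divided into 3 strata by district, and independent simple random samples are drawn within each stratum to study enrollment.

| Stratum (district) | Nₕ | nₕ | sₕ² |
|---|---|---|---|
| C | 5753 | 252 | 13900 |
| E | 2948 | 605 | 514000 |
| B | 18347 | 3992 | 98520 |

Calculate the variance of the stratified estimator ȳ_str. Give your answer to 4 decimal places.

Var(ȳ_str) = Σₕ Wₕ²(1 − fₕ)sₕ²/nₕ with Wₕ = Nₕ/N, N = 27048.
C: Wₕ = 0.21269595; term = 0.21269595²·(1 − 0.04380323)·13900/252 = 2.3860523.
E: Wₕ = 0.10899142; term = 0.10899142²·(1 − 0.20522388)·514000/605 = 8.0211603.
B: Wₕ = 0.67831263; term = 0.67831263²·(1 − 0.21758326)·98520/3992 = 8.8844759.
Sum = 19.291689.

19.2917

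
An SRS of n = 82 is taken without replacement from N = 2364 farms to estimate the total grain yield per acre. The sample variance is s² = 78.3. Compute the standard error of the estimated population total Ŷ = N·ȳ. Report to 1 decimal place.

2269.6

Var(Ŷ) = N²·Var(ȳ) = N²·(1 − n/N)·s²/n.
f = 82/2364 = 0.03468697; Var(ȳ) = 0.96531303·78.3/82 = 0.92175622.
Var(Ŷ) = 2364² · 0.92175622 = 5.1512309 × 10^6.
SE(Ŷ) = √(5.1512309 × 10^6) = 2269.6.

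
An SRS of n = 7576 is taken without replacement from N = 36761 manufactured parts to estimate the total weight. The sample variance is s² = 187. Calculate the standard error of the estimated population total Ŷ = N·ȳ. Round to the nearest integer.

5146

Var(Ŷ) = N²·Var(ȳ) = N²·(1 − n/N)·s²/n.
f = 7576/36761 = 0.20608797; Var(ȳ) = 0.79391203·187/7576 = 0.019596297.
Var(Ŷ) = 36761² · 0.019596297 = 2.648187 × 10^7.
SE(Ŷ) = √(2.648187 × 10^7) = 5146.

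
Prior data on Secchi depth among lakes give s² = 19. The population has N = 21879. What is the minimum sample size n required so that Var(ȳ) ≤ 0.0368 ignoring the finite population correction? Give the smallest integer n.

Without fpc, n₀ = s²/D = 19/0.0368 = 516.3043.
Rounding up, n = 517.

517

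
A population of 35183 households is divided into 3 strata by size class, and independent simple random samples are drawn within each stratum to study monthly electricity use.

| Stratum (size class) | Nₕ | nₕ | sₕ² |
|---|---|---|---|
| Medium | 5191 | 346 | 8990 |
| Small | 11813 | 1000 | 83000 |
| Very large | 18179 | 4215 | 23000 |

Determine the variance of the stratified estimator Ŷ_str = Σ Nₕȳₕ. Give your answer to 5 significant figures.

1.2641 × 10^10

Var(Ŷ_str) = Σₕ Nₕ²(1 − fₕ)sₕ²/nₕ.
Medium: 5191²·(1 − 346/5191)·8990/346 = 6.5347414 × 10^8.
Small: 11813²·(1 − 1000/11813)·83000/1000 = 1.0601919 × 10^10.
Very large: 18179²·(1 − 4215/18179)·23000/4215 = 1.3851924 × 10^9.
Sum = 1.2640586 × 10^10.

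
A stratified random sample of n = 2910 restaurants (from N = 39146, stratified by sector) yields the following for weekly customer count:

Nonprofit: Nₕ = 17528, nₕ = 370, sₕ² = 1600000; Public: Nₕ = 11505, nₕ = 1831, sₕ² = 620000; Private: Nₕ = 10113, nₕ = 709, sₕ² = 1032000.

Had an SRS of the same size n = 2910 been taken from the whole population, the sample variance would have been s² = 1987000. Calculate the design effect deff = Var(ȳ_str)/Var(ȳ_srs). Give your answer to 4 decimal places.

Var(ȳ_str) = Σ Wₕ²(1−fₕ)sₕ²/nₕ with Wₕ = Nₕ/39146:
  Nonprofit: (17528/39146)²·(1−370/17528)·1600000/370 = 848.67714
  Public: (11505/39146)²·(1−1831/11505)·620000/1831 = 24.593553
  Private: (10113/39146)²·(1−709/10113)·1032000/709 = 90.334014
  → Var(ȳ_str) = 963.60471.
Var(ȳ_srs) = (1 − 2910/39146)·1987000/2910 = 632.05917.
deff = 963.60471 / 632.05917 = 1.5245.

1.5245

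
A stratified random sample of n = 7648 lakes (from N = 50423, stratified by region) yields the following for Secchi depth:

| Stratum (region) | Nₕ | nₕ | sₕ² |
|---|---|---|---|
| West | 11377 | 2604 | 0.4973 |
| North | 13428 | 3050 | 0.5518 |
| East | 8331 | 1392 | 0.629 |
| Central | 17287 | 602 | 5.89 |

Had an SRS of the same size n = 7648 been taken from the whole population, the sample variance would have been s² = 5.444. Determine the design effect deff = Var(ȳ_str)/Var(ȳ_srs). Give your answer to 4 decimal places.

1.8840

Var(ȳ_str) = Σ Wₕ²(1−fₕ)sₕ²/nₕ with Wₕ = Nₕ/50423:
  West: (11377/50423)²·(1−2604/11377)·0.4973/2604 = 7.4971466 × 10^-6
  North: (13428/50423)²·(1−3050/13428)·0.5518/3050 = 9.9162963 × 10^-6
  East: (8331/50423)²·(1−1392/8331)·0.629/1392 = 1.0274201 × 10^-5
  Central: (17287/50423)²·(1−602/17287)·5.89/602 = 0.0011099599
  → Var(ȳ_str) = 0.0011376475.
Var(ȳ_srs) = (1 − 7648/50423)·5.444/7648 = 6.0385348 × 10^-4.
deff = 0.0011376475 / (6.0385348 × 10^-4) = 1.8840.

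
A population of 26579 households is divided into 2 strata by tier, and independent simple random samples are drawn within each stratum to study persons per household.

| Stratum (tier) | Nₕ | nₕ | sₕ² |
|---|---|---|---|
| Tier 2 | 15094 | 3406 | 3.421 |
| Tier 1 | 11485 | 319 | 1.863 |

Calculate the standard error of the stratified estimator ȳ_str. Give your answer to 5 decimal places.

Var(ȳ_str) = Σₕ Wₕ²(1 − fₕ)sₕ²/nₕ with Wₕ = Nₕ/N, N = 26579.
Tier 2: Wₕ = 0.56789194; term = 0.56789194²·(1 − 0.22565258)·3.421/3406 = 2.5082782 × 10^-4.
Tier 1: Wₕ = 0.43210806; term = 0.43210806²·(1 − 0.02777536)·1.863/319 = 0.0010601651.
Sum = 0.0013109929.
SE = √(0.0013109929) = 0.03621.

0.03621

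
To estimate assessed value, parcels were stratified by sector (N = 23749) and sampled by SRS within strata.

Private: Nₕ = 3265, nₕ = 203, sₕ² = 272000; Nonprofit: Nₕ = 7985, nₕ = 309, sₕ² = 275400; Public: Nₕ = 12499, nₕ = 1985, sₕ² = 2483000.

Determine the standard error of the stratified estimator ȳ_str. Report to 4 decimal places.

20.2992

Var(ȳ_str) = Σₕ Wₕ²(1 − fₕ)sₕ²/nₕ with Wₕ = Nₕ/N, N = 23749.
Private: Wₕ = 0.13747947; term = 0.13747947²·(1 − 0.06217458)·272000/203 = 23.750381.
Nonprofit: Wₕ = 0.33622468; term = 0.33622468²·(1 − 0.03869756)·275400/309 = 96.855589.
Public: Wₕ = 0.52629584; term = 0.52629584²·(1 − 0.15881271)·2483000/1985 = 291.45318.
Sum = 412.05915.
SE = √(412.05915) = 20.2992.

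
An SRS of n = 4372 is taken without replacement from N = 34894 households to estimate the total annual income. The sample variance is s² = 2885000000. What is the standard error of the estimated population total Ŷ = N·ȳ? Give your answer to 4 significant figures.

2.651 × 10^7

Var(Ŷ) = N²·Var(ȳ) = N²·(1 − n/N)·s²/n.
f = 4372/34894 = 0.12529375; Var(ȳ) = 0.87470625·2885000000/4372 = 577202.09.
Var(Ŷ) = 34894² · 577202.09 = 7.0279621 × 10^14.
SE(Ŷ) = √(7.0279621 × 10^14) = 2.651 × 10^7.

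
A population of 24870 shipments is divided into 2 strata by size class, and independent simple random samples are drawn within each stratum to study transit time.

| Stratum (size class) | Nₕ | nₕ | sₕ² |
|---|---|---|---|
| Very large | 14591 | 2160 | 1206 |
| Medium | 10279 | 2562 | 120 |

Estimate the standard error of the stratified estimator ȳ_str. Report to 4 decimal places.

Var(ȳ_str) = Σₕ Wₕ²(1 − fₕ)sₕ²/nₕ with Wₕ = Nₕ/N, N = 24870.
Very large: Wₕ = 0.58669079; term = 0.58669079²·(1 − 0.14803646)·1206/2160 = 0.16373183.
Medium: Wₕ = 0.41330921; term = 0.41330921²·(1 − 0.24924604)·120/2562 = 0.0060068933.
Sum = 0.16973872.
SE = √(0.16973872) = 0.4120.

0.4120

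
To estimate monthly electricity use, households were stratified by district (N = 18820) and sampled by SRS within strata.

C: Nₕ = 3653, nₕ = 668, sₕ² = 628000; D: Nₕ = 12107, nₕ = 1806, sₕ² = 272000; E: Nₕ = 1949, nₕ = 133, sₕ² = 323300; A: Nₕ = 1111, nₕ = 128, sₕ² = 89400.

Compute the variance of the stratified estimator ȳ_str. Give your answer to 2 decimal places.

Var(ȳ_str) = Σₕ Wₕ²(1 − fₕ)sₕ²/nₕ with Wₕ = Nₕ/N, N = 18820.
C: Wₕ = 0.19410202; term = 0.19410202²·(1 − 0.18286340)·628000/668 = 28.942627.
D: Wₕ = 0.64330499; term = 0.64330499²·(1 − 0.14916990)·272000/1806 = 53.03076.
E: Wₕ = 0.10356004; term = 0.10356004²·(1 − 0.06824012)·323300/133 = 24.290839.
A: Wₕ = 0.05903294; term = 0.05903294²·(1 − 0.11521152)·89400/128 = 2.1535546.
Sum = 108.41778.

108.42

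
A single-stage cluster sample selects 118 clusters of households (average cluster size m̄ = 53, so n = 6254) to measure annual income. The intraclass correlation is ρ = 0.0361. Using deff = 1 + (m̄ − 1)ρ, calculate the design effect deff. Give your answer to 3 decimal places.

deff = 1 + (53 − 1)·0.0361 = 1 + 1.8772 = 2.8772.

2.877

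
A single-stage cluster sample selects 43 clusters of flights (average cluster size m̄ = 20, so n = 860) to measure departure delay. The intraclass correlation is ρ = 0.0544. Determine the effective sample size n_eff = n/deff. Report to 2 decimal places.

deff = 1 + (20 − 1)·0.0544 = 1 + 1.0336 = 2.0336.
n_eff = 860 / 2.0336 = 422.90.

422.90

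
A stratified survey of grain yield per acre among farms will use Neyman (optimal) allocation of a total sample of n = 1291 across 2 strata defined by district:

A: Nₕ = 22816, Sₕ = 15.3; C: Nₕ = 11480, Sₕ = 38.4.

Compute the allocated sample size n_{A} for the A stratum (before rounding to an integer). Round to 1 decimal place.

570.5

Neyman allocation: nₕ = n·NₕSₕ / Σⱼ NⱼSⱼ.
Σ NⱼSⱼ = 22816·15.3 + 11480·38.4 = 789916.8.
n_{A} = 1291·22816·15.3 / 789916.8 = 570.5.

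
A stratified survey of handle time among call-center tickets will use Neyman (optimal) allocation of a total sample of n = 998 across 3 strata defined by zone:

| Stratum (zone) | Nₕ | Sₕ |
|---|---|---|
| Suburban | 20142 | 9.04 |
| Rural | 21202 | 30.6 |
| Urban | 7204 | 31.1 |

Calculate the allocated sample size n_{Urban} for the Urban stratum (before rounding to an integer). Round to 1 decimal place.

212.0

Neyman allocation: nₕ = n·NₕSₕ / Σⱼ NⱼSⱼ.
Σ NⱼSⱼ = 20142·9.04 + 21202·30.6 + 7204·31.1 = 1.0549093 × 10^6.
n_{Urban} = 998·7204·31.1 / (1.0549093 × 10^6) = 212.0.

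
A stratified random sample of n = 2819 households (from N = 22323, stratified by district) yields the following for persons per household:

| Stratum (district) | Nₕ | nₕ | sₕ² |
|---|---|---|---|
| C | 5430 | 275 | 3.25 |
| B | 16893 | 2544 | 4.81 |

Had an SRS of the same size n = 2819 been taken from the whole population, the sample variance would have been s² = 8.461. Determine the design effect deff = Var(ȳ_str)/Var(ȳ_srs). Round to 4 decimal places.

Var(ȳ_str) = Σ Wₕ²(1−fₕ)sₕ²/nₕ with Wₕ = Nₕ/22323:
  C: (5430/22323)²·(1−275/5430)·3.25/275 = 6.6385625 × 10^-4
  B: (16893/22323)²·(1−2544/16893)·4.81/2544 = 9.1971076 × 10^-4
  → Var(ȳ_str) = 0.001583567.
Var(ȳ_srs) = (1 − 2819/22323)·8.461/2819 = 0.0026223928.
deff = 0.001583567 / 0.0026223928 = 0.6039.

0.6039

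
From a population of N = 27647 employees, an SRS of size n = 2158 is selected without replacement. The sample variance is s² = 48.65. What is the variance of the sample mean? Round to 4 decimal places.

0.0208

Under SRS without replacement, Var(ȳ) = (1 − f)·s²/n with f = n/N = 2158/27647 = 0.07805549.
Var(ȳ) = (1 − 0.07805549)·48.65/2158 = 0.92194451·0.022544022 = 0.020784338.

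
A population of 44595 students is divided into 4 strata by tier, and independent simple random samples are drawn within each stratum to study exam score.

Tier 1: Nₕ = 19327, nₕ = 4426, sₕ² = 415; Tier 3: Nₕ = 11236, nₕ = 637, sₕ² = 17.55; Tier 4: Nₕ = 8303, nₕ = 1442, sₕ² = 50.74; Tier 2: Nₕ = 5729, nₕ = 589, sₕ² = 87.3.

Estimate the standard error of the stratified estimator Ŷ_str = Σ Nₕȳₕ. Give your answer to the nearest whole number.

6054

Var(Ŷ_str) = Σₕ Nₕ²(1 − fₕ)sₕ²/nₕ.
Tier 1: 19327²·(1 − 4426/19327)·415/4426 = 2.7003282 × 10^7.
Tier 3: 11236²·(1 − 637/11236)·17.55/637 = 3.281061 × 10^6.
Tier 4: 8303²·(1 − 1442/8303)·50.74/1442 = 2.0045074 × 10^6.
Tier 2: 5729²·(1 − 589/5729)·87.3/589 = 4.3645642 × 10^6.
Sum = 3.6653415 × 10^7.
SE = √(3.6653415 × 10^7) = 6054.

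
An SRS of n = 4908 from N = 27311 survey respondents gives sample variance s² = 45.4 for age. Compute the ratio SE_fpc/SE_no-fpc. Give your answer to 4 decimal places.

f = n/N = 4908/27311 = 0.17970781.
SE_no-fpc = √(s²/n) = 0.09617798; SE_fpc = √((1−f)s²/n) = 0.08710838.
Ratio = √(1−f) = 0.90569983.

0.9057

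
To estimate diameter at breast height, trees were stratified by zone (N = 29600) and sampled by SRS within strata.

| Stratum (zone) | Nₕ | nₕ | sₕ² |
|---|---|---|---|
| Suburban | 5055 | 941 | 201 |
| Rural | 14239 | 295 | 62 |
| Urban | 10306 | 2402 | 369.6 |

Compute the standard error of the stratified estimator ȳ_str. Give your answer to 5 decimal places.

0.25885

Var(ȳ_str) = Σₕ Wₕ²(1 − fₕ)sₕ²/nₕ with Wₕ = Nₕ/N, N = 29600.
Suburban: Wₕ = 0.17077703; term = 0.17077703²·(1 − 0.18615232)·201/941 = 0.0050700058.
Rural: Wₕ = 0.48104730; term = 0.48104730²·(1 − 0.02071775)·62/295 = 0.047626988.
Urban: Wₕ = 0.34817568; term = 0.34817568²·(1 − 0.23306812)·369.6/2402 = 0.014305815.
Sum = 0.067002809.
SE = √(0.067002809) = 0.25885.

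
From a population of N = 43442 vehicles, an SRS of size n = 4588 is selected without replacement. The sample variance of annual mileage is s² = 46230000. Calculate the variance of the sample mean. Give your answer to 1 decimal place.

Under SRS without replacement, Var(ȳ) = (1 − f)·s²/n with f = n/N = 4588/43442 = 0.10561208.
Var(ȳ) = (1 − 0.10561208)·46230000/4588 = 0.89438792·10076.286 = 9012.1084.

9012.1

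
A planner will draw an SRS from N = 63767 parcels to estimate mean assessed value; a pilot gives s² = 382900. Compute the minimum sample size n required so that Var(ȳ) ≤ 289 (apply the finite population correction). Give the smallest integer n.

Without fpc, n₀ = s²/D = 382900/289 = 1324.9135.
With fpc, (1 − n/N)·s²/n ≤ D requires n ≥ n₀/(1 + n₀/N) = 1324.9135/(1 + 1324.9135/63767) = 1297.9455.
Rounding up, n = 1298.

1298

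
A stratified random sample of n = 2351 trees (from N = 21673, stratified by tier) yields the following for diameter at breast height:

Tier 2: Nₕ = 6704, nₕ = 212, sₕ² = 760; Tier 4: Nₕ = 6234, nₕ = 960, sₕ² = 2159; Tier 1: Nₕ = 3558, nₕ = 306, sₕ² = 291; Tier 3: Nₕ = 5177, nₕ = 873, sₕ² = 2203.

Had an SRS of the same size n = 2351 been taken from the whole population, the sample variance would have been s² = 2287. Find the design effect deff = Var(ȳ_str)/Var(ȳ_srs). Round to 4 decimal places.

0.7296

Var(ȳ_str) = Σ Wₕ²(1−fₕ)sₕ²/nₕ with Wₕ = Nₕ/21673:
  Tier 2: (6704/21673)²·(1−212/6704)·760/212 = 0.33216371
  Tier 4: (6234/21673)²·(1−960/6234)·2159/960 = 0.15741651
  Tier 1: (3558/21673)²·(1−306/3558)·291/306 = 0.02342556
  Tier 3: (5177/21673)²·(1−873/5177)·2203/873 = 0.11970509
  → Var(ȳ_str) = 0.63271087.
Var(ȳ_srs) = (1 − 2351/21673)·2287/2351 = 0.86725454.
deff = 0.63271087 / 0.86725454 = 0.7296.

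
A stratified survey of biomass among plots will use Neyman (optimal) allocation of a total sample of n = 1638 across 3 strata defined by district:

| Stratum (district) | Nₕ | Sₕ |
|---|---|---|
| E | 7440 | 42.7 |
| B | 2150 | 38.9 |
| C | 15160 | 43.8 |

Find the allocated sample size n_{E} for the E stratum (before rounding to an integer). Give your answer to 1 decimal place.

Neyman allocation: nₕ = n·NₕSₕ / Σⱼ NⱼSⱼ.
Σ NⱼSⱼ = 7440·42.7 + 2150·38.9 + 15160·43.8 = 1.065331 × 10^6.
n_{E} = 1638·7440·42.7 / (1.065331 × 10^6) = 488.5.

488.5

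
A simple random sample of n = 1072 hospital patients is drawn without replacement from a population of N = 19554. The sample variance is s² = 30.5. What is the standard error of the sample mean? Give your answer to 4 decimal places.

0.1640

Under SRS without replacement, Var(ȳ) = (1 − f)·s²/n with f = n/N = 1072/19554 = 0.05482254.
Var(ȳ) = (1 − 0.05482254)·30.5/1072 = 0.94517746·0.028451493 = 0.026891709.
SE(ȳ) = √(0.026891709) = 0.1640.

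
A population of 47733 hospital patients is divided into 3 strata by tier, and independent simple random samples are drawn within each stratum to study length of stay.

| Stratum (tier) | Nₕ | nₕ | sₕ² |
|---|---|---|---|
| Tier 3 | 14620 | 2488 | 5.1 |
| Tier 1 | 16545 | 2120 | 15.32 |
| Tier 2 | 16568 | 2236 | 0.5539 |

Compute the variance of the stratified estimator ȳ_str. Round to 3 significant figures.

Var(ȳ_str) = Σₕ Wₕ²(1 − fₕ)sₕ²/nₕ with Wₕ = Nₕ/N, N = 47733.
Tier 3: Wₕ = 0.30628706; term = 0.30628706²·(1 − 0.17017784)·5.1/2488 = 1.5957399 × 10^-4.
Tier 1: Wₕ = 0.34661555; term = 0.34661555²·(1 − 0.12813539)·15.32/2120 = 7.5695147 × 10^-4.
Tier 2: Wₕ = 0.34709740; term = 0.34709740²·(1 − 0.13495896)·0.5539/2236 = 2.5816597 × 10^-5.
Sum = 9.4234206 × 10^-4.

9.42 × 10^-4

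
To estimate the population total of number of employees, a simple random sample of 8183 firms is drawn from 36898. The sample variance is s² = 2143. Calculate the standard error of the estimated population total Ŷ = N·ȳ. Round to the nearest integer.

16658

Var(Ŷ) = N²·Var(ȳ) = N²·(1 − n/N)·s²/n.
f = 8183/36898 = 0.22177354; Var(ȳ) = 0.77822646·2143/8183 = 0.20380537.
Var(Ŷ) = 36898² · 0.20380537 = 2.7747335 × 10^8.
SE(Ŷ) = √(2.7747335 × 10^8) = 16658.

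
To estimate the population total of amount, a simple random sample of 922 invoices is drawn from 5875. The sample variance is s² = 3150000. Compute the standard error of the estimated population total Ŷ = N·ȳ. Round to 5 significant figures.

315300

Var(Ŷ) = N²·Var(ȳ) = N²·(1 − n/N)·s²/n.
f = 922/5875 = 0.15693617; Var(ȳ) = 0.84306383·3150000/922 = 2880.3157.
Var(Ŷ) = 5875² · 2880.3157 = 9.9415897 × 10^10.
SE(Ŷ) = √(9.9415897 × 10^10) = 315300.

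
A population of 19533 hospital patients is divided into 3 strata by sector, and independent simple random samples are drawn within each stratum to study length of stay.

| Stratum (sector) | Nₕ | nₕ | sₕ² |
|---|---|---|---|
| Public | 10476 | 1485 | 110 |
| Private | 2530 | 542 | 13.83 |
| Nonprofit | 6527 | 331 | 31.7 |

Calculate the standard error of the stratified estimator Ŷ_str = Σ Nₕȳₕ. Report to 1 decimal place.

Var(Ŷ_str) = Σₕ Nₕ²(1 − fₕ)sₕ²/nₕ.
Public: 10476²·(1 − 1485/10476)·110/1485 = 6.977016 × 10^6.
Private: 2530²·(1 − 542/2530)·13.83/542 = 128339.34.
Nonprofit: 6527²·(1 − 331/6527)·31.7/331 = 3.8730784 × 10^6.
Sum = 1.0978434 × 10^7.
SE = √(1.0978434 × 10^7) = 3313.4.

3313.4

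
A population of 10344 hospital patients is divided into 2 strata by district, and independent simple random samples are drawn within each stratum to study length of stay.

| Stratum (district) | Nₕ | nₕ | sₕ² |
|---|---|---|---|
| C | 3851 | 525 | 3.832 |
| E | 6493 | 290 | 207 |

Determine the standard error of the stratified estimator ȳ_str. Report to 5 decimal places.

Var(ȳ_str) = Σₕ Wₕ²(1 − fₕ)sₕ²/nₕ with Wₕ = Nₕ/N, N = 10344.
C: Wₕ = 0.37229312; term = 0.37229312²·(1 − 0.13632823)·3.832/525 = 8.7374547 × 10^-4.
E: Wₕ = 0.62770688; term = 0.62770688²·(1 − 0.04466348)·207/290 = 0.26868443.
Sum = 0.26955818.
SE = √(0.26955818) = 0.51919.

0.51919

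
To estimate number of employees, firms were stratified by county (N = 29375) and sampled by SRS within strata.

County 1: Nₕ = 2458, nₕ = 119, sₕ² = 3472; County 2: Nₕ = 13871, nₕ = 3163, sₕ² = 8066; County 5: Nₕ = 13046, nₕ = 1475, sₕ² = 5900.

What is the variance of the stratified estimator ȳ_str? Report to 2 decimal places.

1.33

Var(ȳ_str) = Σₕ Wₕ²(1 − fₕ)sₕ²/nₕ with Wₕ = Nₕ/N, N = 29375.
County 1: Wₕ = 0.08367660; term = 0.08367660²·(1 − 0.04841334)·3472/119 = 0.1943968.
County 2: Wₕ = 0.47220426; term = 0.47220426²·(1 − 0.22802970)·8066/3163 = 0.4389544.
County 5: Wₕ = 0.44411915; term = 0.44411915²·(1 − 0.11306147)·5900/1475 = 0.69976547.
Sum = 1.3331167.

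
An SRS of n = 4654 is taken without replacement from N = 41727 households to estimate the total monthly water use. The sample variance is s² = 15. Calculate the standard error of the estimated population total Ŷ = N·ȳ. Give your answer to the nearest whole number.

Var(Ŷ) = N²·Var(ȳ) = N²·(1 − n/N)·s²/n.
f = 4654/41727 = 0.11153450; Var(ȳ) = 0.88846550·15/4654 = 0.0028635545.
Var(Ŷ) = 41727² · 0.0028635545 = 4.9858565 × 10^6.
SE(Ŷ) = √(4.9858565 × 10^6) = 2233.

2233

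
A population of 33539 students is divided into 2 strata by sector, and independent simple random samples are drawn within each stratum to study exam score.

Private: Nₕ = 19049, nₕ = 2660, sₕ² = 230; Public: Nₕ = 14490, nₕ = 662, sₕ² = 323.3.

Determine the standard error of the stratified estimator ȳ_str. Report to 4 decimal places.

Var(ȳ_str) = Σₕ Wₕ²(1 − fₕ)sₕ²/nₕ with Wₕ = Nₕ/N, N = 33539.
Private: Wₕ = 0.56796565; term = 0.56796565²·(1 − 0.13963988)·230/2660 = 0.023997755.
Public: Wₕ = 0.43203435; term = 0.43203435²·(1 − 0.04568668)·323.3/662 = 0.086991186.
Sum = 0.11098894.
SE = √(0.11098894) = 0.3332.

0.3332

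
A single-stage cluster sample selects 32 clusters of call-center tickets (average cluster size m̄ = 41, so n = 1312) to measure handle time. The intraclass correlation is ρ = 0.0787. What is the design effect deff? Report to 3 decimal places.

4.148

deff = 1 + (41 − 1)·0.0787 = 1 + 3.148 = 4.148.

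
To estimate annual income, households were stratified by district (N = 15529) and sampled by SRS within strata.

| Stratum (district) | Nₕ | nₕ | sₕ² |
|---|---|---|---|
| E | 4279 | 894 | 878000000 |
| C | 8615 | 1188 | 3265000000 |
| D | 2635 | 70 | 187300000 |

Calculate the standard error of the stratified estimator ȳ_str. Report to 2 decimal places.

Var(ȳ_str) = Σₕ Wₕ²(1 − fₕ)sₕ²/nₕ with Wₕ = Nₕ/N, N = 15529.
E: Wₕ = 0.27554897; term = 0.27554897²·(1 − 0.20892732)·878000000/894 = 58988.992.
C: Wₕ = 0.55476850; term = 0.55476850²·(1 − 0.13789901)·3265000000/1188 = 729203.04.
D: Wₕ = 0.16968253; term = 0.16968253²·(1 − 0.02656546)·187300000/70 = 74993.003.
Sum = 863185.04.
SE = √(863185.04) = 929.08.

929.08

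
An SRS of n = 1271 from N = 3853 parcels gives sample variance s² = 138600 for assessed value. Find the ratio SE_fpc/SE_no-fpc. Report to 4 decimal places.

f = n/N = 1271/3853 = 0.32987283.
SE_no-fpc = √(s²/n) = 10.442605; SE_fpc = √((1−f)s²/n) = 8.5484515.
Ratio = √(1−f) = 0.81861296.

0.8186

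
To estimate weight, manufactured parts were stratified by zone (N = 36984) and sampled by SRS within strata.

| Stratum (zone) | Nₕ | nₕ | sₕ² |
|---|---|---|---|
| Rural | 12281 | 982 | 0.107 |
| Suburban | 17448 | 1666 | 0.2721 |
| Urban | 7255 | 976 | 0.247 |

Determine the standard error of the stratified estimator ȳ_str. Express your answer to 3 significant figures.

Var(ȳ_str) = Σₕ Wₕ²(1 − fₕ)sₕ²/nₕ with Wₕ = Nₕ/N, N = 36984.
Rural: Wₕ = 0.33206251; term = 0.33206251²·(1 − 0.07996092)·0.107/982 = 1.105397 × 10^-5.
Suburban: Wₕ = 0.47177158; term = 0.47177158²·(1 − 0.09548372)·0.2721/1666 = 3.2880126 × 10^-5.
Urban: Wₕ = 0.19616591; term = 0.19616591²·(1 − 0.13452791)·0.247/976 = 8.4284415 × 10^-6.
Sum = 5.2362538 × 10^-5.
SE = √(5.2362538 × 10^-5) = 0.00724.

0.00724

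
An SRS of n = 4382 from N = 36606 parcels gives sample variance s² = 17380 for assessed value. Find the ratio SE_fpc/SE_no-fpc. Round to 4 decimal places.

f = n/N = 4382/36606 = 0.11970715.
SE_no-fpc = √(s²/n) = 1.9915385; SE_fpc = √((1−f)s²/n) = 1.8685395.
Ratio = √(1−f) = 0.93823923.

0.9382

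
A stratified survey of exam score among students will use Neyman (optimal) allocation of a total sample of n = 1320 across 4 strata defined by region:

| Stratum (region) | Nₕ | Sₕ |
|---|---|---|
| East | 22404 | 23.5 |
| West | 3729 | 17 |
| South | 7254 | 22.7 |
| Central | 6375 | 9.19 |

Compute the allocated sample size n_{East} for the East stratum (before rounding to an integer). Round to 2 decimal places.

Neyman allocation: nₕ = n·NₕSₕ / Σⱼ NⱼSⱼ.
Σ NⱼSⱼ = 22404·23.5 + 3729·17 + 7254·22.7 + 6375·9.19 = 813139.05.
n_{East} = 1320·22404·23.5 / 813139.05 = 854.68.

854.68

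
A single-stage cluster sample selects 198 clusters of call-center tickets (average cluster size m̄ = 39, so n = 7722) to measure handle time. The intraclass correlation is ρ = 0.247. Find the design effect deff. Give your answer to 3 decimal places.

deff = 1 + (39 − 1)·0.247 = 1 + 9.386 = 10.386.

10.386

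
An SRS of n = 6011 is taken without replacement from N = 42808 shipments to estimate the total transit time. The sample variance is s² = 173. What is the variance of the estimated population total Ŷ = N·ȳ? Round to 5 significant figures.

Var(Ŷ) = N²·Var(ȳ) = N²·(1 − n/N)·s²/n.
f = 6011/42808 = 0.14041768; Var(ȳ) = 0.85958232·173/6011 = 0.024739268.
Var(Ŷ) = 42808² · 0.024739268 = 4.5335324 × 10^7.

4.5335 × 10^7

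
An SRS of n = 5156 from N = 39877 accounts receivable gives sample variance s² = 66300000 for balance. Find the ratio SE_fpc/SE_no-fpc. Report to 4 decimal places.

f = n/N = 5156/39877 = 0.12929759.
SE_no-fpc = √(s²/n) = 113.39667; SE_fpc = √((1−f)s²/n) = 105.81206.
Ratio = √(1−f) = 0.93311436.

0.9331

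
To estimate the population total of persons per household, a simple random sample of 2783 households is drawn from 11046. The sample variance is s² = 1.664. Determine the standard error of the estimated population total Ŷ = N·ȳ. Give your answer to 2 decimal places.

233.61

Var(Ŷ) = N²·Var(ȳ) = N²·(1 − n/N)·s²/n.
f = 2783/11046 = 0.25194641; Var(ȳ) = 0.74805359·1.664/2783 = 4.4727315 × 10^-4.
Var(Ŷ) = 11046² · (4.4727315 × 10^-4) = 54573.638.
SE(Ŷ) = √(54573.638) = 233.61.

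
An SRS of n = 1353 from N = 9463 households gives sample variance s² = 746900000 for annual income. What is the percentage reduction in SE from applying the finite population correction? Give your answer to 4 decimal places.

7.4245

f = n/N = 1353/9463 = 0.14297791.
SE_no-fpc = √(s²/n) = 742.98891; SE_fpc = √((1−f)s²/n) = 687.8256.
Ratio = √(1−f) = 0.92575487. Reduction = 100·(1 − 0.92575487) = 7.4245%.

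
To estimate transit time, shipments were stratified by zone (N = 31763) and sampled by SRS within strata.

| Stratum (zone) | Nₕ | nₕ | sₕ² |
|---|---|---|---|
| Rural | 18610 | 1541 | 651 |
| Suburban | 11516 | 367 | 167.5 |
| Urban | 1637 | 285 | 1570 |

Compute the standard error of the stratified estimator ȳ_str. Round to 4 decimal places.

Var(ȳ_str) = Σₕ Wₕ²(1 − fₕ)sₕ²/nₕ with Wₕ = Nₕ/N, N = 31763.
Rural: Wₕ = 0.58590184; term = 0.58590184²·(1 − 0.08280494)·651/1541 = 0.13301168.
Suburban: Wₕ = 0.36256021; term = 0.36256021²·(1 − 0.03186870)·167.5/367 = 0.058082231.
Urban: Wₕ = 0.05153795; term = 0.05153795²·(1 − 0.17409896)·1570/285 = 0.012084735.
Sum = 0.20317865.
SE = √(0.20317865) = 0.4508.

0.4508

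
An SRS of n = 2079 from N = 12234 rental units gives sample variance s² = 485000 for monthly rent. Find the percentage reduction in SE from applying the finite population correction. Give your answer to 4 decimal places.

8.8922

f = n/N = 2079/12234 = 0.16993624.
SE_no-fpc = √(s²/n) = 15.273678; SE_fpc = √((1−f)s²/n) = 13.915517.
Ratio = √(1−f) = 0.91107835. Reduction = 100·(1 − 0.91107835) = 8.8922%.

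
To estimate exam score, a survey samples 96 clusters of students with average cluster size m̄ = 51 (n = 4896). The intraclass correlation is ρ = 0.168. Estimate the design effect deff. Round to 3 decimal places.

deff = 1 + (51 − 1)·0.168 = 1 + 8.4 = 9.4.

9.400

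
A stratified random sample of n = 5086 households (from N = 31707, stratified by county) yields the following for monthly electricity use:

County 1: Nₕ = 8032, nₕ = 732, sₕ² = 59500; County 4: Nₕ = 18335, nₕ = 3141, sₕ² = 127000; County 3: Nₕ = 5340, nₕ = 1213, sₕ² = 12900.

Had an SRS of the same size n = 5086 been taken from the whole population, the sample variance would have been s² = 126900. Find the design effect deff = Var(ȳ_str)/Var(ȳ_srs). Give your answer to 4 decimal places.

Var(ȳ_str) = Σ Wₕ²(1−fₕ)sₕ²/nₕ with Wₕ = Nₕ/31707:
  County 1: (8032/31707)²·(1−732/8032)·59500/732 = 4.7406964
  County 4: (18335/31707)²·(1−3141/18335)·127000/3141 = 11.20414
  County 3: (5340/31707)²·(1−1213/5340)·12900/1213 = 0.23312794
  → Var(ȳ_str) = 16.177964.
Var(ȳ_srs) = (1 − 5086/31707)·126900/5086 = 20.948575.
deff = 16.177964 / 20.948575 = 0.7723.

0.7723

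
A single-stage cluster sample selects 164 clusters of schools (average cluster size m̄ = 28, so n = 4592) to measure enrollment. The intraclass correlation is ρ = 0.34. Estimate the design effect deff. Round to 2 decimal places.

deff = 1 + (28 − 1)·0.34 = 1 + 9.18 = 10.18.

10.18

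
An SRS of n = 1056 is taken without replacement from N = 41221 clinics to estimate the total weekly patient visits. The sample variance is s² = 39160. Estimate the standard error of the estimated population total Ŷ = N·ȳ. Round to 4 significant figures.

247800

Var(Ŷ) = N²·Var(ȳ) = N²·(1 − n/N)·s²/n.
f = 1056/41221 = 0.02561801; Var(ȳ) = 0.97438199·39160/1056 = 36.133332.
Var(Ŷ) = 41221² · 36.133332 = 6.1396704 × 10^10.
SE(Ŷ) = √(6.1396704 × 10^10) = 247800.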